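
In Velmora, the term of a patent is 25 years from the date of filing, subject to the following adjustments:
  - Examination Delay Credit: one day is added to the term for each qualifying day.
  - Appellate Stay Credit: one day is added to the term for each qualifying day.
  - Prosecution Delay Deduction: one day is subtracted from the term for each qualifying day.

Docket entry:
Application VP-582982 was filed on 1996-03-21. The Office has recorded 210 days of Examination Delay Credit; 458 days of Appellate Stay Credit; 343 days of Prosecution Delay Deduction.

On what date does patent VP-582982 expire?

Base term: filing date + 25 years → 21 March 2021.
Examination Delay Credit: +210 days → 17 October 2021.
Appellate Stay Credit: +458 days → 18 January 2023.
Prosecution Delay Deduction: −343 days → 9 February 2022.

February 9, 2022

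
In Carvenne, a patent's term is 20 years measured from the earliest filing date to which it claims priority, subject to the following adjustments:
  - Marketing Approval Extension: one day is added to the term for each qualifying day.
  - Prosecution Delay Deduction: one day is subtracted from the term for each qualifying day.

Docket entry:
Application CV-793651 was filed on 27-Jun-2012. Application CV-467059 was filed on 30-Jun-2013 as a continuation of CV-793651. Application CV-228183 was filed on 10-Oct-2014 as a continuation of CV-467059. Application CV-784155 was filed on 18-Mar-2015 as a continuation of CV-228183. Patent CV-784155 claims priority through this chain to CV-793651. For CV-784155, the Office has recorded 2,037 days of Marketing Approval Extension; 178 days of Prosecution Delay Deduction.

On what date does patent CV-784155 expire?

Earliest priority filing: 27 June 2012.
Base term: 27 June 2012 + 20 years → 27 June 2032.
Marketing Approval Extension: +2037 days → 24 January 2038.
Prosecution Delay Deduction: −178 days → 30 July 2037.

July 30, 2037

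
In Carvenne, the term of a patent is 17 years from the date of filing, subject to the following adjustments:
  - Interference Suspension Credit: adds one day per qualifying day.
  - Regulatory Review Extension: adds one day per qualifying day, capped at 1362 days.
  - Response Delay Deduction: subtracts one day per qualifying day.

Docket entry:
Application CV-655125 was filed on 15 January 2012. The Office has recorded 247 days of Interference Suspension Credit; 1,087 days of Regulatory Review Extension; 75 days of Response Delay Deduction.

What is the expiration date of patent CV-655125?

2032-06-27

Base term: filing date + 17 years → 15 January 2029.
Interference Suspension Credit: +247 days → 19 September 2029.
Regulatory Review Extension: 1087 days (within the 1362-day cap) → +1087 days → 10 September 2032.
Response Delay Deduction: −75 days → 27 June 2032.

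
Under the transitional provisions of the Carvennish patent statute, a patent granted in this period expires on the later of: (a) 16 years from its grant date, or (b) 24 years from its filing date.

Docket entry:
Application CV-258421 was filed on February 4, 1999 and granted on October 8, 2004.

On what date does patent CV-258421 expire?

(a) grant + 16 years → 8 October 2020.
(b) filing + 24 years → 4 February 2023.
Later of the two: 4 February 2023.

2023-02-04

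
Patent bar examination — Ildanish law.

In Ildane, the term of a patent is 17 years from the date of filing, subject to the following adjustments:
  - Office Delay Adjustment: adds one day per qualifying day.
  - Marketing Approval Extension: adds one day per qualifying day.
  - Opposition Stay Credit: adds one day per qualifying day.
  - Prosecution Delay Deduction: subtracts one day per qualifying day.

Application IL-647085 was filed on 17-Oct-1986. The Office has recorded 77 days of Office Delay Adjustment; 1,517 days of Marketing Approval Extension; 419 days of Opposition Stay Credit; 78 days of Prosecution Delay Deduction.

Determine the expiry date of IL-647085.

February 2, 2009

Base term: filing date + 17 years → 17 October 2003.
Office Delay Adjustment: +77 days → 2 January 2004.
Marketing Approval Extension: +1517 days → 27 February 2008.
Opposition Stay Credit: +419 days → 21 April 2009.
Prosecution Delay Deduction: −78 days → 2 February 2009.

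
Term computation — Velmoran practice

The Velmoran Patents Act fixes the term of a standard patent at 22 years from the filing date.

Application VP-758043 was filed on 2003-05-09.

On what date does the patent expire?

2025-05-09

Filing date + 22 years → 9 May 2025.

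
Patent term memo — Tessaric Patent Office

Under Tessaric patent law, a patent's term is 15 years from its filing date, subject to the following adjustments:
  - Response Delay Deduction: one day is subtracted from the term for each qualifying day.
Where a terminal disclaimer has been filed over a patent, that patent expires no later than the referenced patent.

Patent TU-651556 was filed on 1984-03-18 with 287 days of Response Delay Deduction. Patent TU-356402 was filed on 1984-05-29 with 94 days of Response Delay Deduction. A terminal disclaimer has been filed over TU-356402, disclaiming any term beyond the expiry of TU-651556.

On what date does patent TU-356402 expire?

June 4, 1998

Natural term of TU-356402:
  Base: filing + 15 years → 29 May 1999.
  Response Delay Deduction: −94 days → 24 February 1999.
Expiry of referenced patent TU-651556:
  Base: filing + 15 years → 18 March 1999.
  Response Delay Deduction: −287 days → 4 June 1998.
Terminal disclaimer: TU-356402 expires on the earlier of 24 February 1999 and 4 June 1998.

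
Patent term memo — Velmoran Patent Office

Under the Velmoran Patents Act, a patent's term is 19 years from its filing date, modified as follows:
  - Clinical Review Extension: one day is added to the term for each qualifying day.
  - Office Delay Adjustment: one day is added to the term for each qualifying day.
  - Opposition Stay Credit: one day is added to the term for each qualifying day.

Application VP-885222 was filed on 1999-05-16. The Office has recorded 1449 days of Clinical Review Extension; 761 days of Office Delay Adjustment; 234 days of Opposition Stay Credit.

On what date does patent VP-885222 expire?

Base term: filing date + 19 years → 16 May 2018.
Clinical Review Extension: +1449 days → 4 May 2022.
Office Delay Adjustment: +761 days → 3 June 2024.
Opposition Stay Credit: +234 days → 23 January 2025.

January 23, 2025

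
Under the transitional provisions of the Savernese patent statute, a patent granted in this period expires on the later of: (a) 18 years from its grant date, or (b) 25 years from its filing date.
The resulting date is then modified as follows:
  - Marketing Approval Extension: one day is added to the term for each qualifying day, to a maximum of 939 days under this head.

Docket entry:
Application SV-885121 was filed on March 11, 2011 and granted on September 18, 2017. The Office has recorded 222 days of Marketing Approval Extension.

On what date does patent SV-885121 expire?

2036-10-19

(a) grant + 18 years → 18 September 2035.
(b) filing + 25 years → 11 March 2036.
Later of the two: 11 March 2036.
Marketing Approval Extension: 222 days (within the 939-day cap) → +222 days → 19 October 2036.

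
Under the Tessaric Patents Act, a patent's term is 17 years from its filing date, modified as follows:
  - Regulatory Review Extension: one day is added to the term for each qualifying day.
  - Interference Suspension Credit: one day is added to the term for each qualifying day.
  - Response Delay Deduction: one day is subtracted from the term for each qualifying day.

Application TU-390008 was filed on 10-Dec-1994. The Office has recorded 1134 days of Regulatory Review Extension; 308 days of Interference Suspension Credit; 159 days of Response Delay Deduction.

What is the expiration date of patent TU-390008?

2015-06-15

Base term: filing date + 17 years → 10 December 2011.
Regulatory Review Extension: +1134 days → 17 January 2015.
Interference Suspension Credit: +308 days → 21 November 2015.
Response Delay Deduction: −159 days → 15 June 2015.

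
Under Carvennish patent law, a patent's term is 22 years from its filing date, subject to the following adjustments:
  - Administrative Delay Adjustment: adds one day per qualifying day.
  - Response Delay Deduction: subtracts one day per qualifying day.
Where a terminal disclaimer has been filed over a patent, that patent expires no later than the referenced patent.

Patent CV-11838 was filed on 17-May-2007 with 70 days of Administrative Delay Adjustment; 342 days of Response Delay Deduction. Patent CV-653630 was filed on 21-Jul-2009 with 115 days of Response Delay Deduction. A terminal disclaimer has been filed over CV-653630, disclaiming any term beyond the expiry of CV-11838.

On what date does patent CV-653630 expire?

2028-08-18

Natural term of CV-653630:
  Base: filing + 22 years → 21 July 2031.
  Response Delay Deduction: −115 days → 28 March 2031.
Expiry of referenced patent CV-11838:
  Base: filing + 22 years → 17 May 2029.
  Administrative Delay Adjustment: +70 days → 26 July 2029.
  Response Delay Deduction: −342 days → 18 August 2028.
Terminal disclaimer: CV-653630 expires on the earlier of 28 March 2031 and 18 August 2028.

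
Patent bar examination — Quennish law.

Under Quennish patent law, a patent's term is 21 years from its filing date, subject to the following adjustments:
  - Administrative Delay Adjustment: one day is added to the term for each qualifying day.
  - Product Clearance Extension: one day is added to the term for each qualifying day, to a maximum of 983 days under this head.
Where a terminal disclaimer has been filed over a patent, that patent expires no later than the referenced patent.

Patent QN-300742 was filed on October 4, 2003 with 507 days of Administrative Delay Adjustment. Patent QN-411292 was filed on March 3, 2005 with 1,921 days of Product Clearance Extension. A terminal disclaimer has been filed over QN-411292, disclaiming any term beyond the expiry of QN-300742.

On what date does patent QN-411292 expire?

February 23, 2026

Natural term of QN-411292:
  Base: filing + 21 years → 3 March 2026.
  Product Clearance Extension: 1921 days claimed exceeds the 983-day cap, so +983 days → 10 November 2028.
Expiry of referenced patent QN-300742:
  Base: filing + 21 years → 4 October 2024.
  Administrative Delay Adjustment: +507 days → 23 February 2026.
Terminal disclaimer: QN-411292 expires on the earlier of 10 November 2028 and 23 February 2026.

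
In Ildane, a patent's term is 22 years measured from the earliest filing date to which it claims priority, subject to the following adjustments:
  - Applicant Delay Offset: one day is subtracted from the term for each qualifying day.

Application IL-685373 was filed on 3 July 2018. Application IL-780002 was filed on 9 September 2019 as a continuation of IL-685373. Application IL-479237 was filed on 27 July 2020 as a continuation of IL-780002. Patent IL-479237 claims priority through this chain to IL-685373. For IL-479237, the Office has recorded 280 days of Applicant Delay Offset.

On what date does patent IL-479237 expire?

Earliest priority filing: 3 July 2018.
Base term: 3 July 2018 + 22 years → 3 July 2040.
Applicant Delay Offset: −280 days → 27 September 2039.

2039-09-27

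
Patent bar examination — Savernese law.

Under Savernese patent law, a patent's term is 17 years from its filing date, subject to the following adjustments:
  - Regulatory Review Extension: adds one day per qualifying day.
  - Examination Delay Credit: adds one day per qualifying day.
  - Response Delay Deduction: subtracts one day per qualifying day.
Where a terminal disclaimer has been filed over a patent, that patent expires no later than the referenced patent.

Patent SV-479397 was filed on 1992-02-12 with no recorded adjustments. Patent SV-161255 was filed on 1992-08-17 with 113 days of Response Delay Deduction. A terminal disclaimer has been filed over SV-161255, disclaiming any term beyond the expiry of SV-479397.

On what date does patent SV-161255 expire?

February 12, 2009

Natural term of SV-161255:
  Base: filing + 17 years → 17 August 2009.
  Response Delay Deduction: −113 days → 26 April 2009.
Expiry of referenced patent SV-479397:
  Base: filing + 17 years → 12 February 2009.
Terminal disclaimer: SV-161255 expires on the earlier of 26 April 2009 and 12 February 2009.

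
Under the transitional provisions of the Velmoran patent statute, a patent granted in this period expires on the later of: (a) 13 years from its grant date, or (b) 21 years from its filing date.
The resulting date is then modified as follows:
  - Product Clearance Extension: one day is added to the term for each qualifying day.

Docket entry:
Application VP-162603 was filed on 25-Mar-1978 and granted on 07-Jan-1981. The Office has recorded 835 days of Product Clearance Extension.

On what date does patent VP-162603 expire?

(a) grant + 13 years → 7 January 1994.
(b) filing + 21 years → 25 March 1999.
Later of the two: 25 March 1999.
Product Clearance Extension: +835 days → 7 July 2001.

July 7, 2001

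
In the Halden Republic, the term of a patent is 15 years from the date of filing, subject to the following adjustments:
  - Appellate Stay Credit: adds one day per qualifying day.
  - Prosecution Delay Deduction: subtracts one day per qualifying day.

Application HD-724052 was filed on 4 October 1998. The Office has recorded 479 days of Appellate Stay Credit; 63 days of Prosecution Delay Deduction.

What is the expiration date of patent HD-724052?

Base term: filing date + 15 years → 4 October 2013.
Appellate Stay Credit: +479 days → 26 January 2015.
Prosecution Delay Deduction: −63 days → 24 November 2014.

November 24, 2014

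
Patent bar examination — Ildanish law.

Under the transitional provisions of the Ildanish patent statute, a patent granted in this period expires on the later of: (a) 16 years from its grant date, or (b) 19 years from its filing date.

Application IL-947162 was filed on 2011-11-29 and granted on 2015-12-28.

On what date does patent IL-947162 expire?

(a) grant + 16 years → 28 December 2031.
(b) filing + 19 years → 29 November 2030.
Later of the two: 28 December 2031.

2031-12-28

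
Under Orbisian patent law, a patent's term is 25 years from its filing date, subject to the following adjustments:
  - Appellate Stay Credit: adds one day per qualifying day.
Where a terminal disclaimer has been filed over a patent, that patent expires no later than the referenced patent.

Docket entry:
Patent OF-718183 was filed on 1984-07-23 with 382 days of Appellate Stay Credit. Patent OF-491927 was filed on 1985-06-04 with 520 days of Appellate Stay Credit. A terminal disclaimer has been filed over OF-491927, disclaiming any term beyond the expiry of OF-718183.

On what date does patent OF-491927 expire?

Natural term of OF-491927:
  Base: filing + 25 years → 4 June 2010.
  Appellate Stay Credit: +520 days → 6 November 2011.
Expiry of referenced patent OF-718183:
  Base: filing + 25 years → 23 July 2009.
  Appellate Stay Credit: +382 days → 9 August 2010.
Terminal disclaimer: OF-491927 expires on the earlier of 6 November 2011 and 9 August 2010.

August 9, 2010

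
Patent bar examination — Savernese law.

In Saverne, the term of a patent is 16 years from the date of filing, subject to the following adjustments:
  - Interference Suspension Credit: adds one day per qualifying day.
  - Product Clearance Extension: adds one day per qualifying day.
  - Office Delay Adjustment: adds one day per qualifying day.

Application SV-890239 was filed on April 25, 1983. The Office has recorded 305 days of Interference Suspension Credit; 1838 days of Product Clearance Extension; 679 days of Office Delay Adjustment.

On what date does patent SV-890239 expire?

Base term: filing date + 16 years → 25 April 1999.
Interference Suspension Credit: +305 days → 24 February 2000.
Product Clearance Extension: +1838 days → 7 March 2005.
Office Delay Adjustment: +679 days → 15 January 2007.

2007-01-15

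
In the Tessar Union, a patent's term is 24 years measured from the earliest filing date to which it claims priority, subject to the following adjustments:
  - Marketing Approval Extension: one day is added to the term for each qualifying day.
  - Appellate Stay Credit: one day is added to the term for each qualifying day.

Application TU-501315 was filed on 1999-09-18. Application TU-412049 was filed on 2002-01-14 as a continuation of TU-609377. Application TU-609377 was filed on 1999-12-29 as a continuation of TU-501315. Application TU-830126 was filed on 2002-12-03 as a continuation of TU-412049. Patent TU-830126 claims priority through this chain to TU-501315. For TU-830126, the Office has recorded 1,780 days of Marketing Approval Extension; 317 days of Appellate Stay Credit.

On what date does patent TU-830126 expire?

2029-06-15

Earliest priority filing: 18 September 1999.
Base term: 18 September 1999 + 24 years → 18 September 2023.
Marketing Approval Extension: +1780 days → 2 August 2028.
Appellate Stay Credit: +317 days → 15 June 2029.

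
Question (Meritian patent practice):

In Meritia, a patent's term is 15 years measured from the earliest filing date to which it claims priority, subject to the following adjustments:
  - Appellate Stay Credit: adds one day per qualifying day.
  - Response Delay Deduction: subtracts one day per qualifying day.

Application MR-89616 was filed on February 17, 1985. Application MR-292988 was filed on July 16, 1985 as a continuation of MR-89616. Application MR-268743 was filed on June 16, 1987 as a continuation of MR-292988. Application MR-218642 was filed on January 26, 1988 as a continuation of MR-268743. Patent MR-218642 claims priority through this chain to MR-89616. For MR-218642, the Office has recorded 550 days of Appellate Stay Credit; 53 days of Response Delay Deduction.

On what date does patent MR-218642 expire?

2001-06-28

Earliest priority filing: 17 February 1985.
Base term: 17 February 1985 + 15 years → 17 February 2000.
Appellate Stay Credit: +550 days → 20 August 2001.
Response Delay Deduction: −53 days → 28 June 2001.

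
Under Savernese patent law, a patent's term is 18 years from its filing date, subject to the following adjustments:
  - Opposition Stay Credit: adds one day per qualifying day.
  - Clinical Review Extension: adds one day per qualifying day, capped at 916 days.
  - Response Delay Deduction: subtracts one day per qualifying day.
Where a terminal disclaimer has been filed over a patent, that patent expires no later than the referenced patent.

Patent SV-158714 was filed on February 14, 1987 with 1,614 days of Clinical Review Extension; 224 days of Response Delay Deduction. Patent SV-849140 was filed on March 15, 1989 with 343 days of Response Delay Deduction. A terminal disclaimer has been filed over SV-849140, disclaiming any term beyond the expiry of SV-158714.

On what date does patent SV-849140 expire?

2006-04-06

Natural term of SV-849140:
  Base: filing + 18 years → 15 March 2007.
  Response Delay Deduction: −343 days → 6 April 2006.
Expiry of referenced patent SV-158714:
  Base: filing + 18 years → 14 February 2005.
  Clinical Review Extension: 1614 days claimed exceeds the 916-day cap, so +916 days → 19 August 2007.
  Response Delay Deduction: −224 days → 7 January 2007.
Terminal disclaimer: SV-849140 expires on the earlier of 6 April 2006 and 7 January 2007.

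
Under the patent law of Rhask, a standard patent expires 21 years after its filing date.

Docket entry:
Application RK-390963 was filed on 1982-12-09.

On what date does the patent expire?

December 9, 2003

Filing date + 21 years → 9 December 2003.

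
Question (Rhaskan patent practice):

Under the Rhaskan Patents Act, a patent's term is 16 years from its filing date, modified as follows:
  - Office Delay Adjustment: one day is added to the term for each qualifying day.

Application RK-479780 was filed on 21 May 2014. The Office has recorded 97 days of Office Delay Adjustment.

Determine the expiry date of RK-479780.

2030-08-26

Base term: filing date + 16 years → 21 May 2030.
Office Delay Adjustment: +97 days → 26 August 2030.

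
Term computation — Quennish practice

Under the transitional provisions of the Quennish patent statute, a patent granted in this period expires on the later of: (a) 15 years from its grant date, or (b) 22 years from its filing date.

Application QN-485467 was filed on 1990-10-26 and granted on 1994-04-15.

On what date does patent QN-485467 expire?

2012-10-26

(a) grant + 15 years → 15 April 2009.
(b) filing + 22 years → 26 October 2012.
Later of the two: 26 October 2012.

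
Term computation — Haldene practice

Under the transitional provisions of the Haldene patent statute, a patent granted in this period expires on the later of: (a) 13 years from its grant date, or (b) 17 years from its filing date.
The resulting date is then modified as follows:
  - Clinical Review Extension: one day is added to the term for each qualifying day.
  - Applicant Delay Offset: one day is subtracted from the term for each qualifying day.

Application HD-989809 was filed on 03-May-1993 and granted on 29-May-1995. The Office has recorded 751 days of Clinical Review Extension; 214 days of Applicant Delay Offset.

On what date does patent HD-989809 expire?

October 22, 2011

(a) grant + 13 years → 29 May 2008.
(b) filing + 17 years → 3 May 2010.
Later of the two: 3 May 2010.
Clinical Review Extension: +751 days → 23 May 2012.
Applicant Delay Offset: −214 days → 22 October 2011.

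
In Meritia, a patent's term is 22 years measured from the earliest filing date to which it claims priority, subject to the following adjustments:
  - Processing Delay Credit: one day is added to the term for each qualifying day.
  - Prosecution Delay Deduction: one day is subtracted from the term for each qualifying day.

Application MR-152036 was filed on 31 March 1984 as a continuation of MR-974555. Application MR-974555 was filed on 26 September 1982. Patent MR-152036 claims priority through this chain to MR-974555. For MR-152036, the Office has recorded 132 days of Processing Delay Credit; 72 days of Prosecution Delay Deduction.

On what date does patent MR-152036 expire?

Earliest priority filing: 26 September 1982.
Base term: 26 September 1982 + 22 years → 26 September 2004.
Processing Delay Credit: +132 days → 5 February 2005.
Prosecution Delay Deduction: −72 days → 25 November 2004.

November 25, 2004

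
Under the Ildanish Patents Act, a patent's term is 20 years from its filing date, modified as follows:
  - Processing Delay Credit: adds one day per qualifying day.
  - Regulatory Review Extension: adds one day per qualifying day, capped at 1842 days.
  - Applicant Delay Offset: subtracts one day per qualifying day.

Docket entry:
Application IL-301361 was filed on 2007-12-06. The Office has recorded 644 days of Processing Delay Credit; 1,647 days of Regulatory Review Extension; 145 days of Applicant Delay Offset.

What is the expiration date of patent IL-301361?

October 21, 2033

Base term: filing date + 20 years → 6 December 2027.
Processing Delay Credit: +644 days → 10 September 2029.
Regulatory Review Extension: 1647 days (within the 1842-day cap) → +1647 days → 15 March 2034.
Applicant Delay Offset: −145 days → 21 October 2033.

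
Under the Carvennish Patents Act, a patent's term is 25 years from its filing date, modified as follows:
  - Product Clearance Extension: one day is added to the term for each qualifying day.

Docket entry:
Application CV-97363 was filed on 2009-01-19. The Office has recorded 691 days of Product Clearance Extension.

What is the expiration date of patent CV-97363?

Base term: filing date + 25 years → 19 January 2034.
Product Clearance Extension: +691 days → 11 December 2035.

December 11, 2035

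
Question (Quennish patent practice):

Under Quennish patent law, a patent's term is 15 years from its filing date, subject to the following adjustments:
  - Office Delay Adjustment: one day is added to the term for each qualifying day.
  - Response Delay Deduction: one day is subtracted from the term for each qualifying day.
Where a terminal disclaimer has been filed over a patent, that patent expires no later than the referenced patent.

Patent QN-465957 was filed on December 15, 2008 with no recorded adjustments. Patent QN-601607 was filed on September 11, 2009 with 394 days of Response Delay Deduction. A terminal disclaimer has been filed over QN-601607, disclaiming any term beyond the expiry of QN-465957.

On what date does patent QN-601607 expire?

2023-08-14

Natural term of QN-601607:
  Base: filing + 15 years → 11 September 2024.
  Response Delay Deduction: −394 days → 14 August 2023.
Expiry of referenced patent QN-465957:
  Base: filing + 15 years → 15 December 2023.
Terminal disclaimer: QN-601607 expires on the earlier of 14 August 2023 and 15 December 2023.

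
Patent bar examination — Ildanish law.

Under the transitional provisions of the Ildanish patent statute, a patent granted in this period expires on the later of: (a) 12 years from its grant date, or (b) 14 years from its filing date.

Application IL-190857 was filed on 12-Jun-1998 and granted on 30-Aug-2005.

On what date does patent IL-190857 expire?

2017-08-30

(a) grant + 12 years → 30 August 2017.
(b) filing + 14 years → 12 June 2012.
Later of the two: 30 August 2017.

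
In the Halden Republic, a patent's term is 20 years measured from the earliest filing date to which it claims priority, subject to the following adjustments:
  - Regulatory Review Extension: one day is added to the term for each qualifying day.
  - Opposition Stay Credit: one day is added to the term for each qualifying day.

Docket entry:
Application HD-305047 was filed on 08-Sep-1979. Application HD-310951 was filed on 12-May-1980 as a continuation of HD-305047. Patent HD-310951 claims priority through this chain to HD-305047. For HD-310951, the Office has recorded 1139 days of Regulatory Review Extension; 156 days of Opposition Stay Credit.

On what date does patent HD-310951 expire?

Earliest priority filing: 8 September 1979.
Base term: 8 September 1979 + 20 years → 8 September 1999.
Regulatory Review Extension: +1139 days → 21 October 2002.
Opposition Stay Credit: +156 days → 26 March 2003.

2003-03-26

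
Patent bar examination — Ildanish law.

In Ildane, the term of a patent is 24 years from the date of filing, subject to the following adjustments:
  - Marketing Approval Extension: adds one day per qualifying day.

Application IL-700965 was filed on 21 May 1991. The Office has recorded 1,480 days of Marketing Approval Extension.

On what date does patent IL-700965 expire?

2019-06-09

Base term: filing date + 24 years → 21 May 2015.
Marketing Approval Extension: +1480 days → 9 June 2019.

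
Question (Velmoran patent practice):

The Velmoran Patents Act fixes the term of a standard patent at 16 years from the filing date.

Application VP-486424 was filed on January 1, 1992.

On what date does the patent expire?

Filing date + 16 years → 1 January 2008.

2008-01-01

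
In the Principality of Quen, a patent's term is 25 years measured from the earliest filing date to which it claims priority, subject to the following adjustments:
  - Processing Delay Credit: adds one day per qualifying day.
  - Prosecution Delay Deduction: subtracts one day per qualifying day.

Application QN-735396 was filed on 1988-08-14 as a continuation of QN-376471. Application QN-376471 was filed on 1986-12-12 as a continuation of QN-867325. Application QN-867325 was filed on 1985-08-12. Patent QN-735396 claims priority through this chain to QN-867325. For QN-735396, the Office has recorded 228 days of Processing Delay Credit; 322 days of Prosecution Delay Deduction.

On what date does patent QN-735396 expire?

Earliest priority filing: 12 August 1985.
Base term: 12 August 1985 + 25 years → 12 August 2010.
Processing Delay Credit: +228 days → 28 March 2011.
Prosecution Delay Deduction: −322 days → 10 May 2010.

May 10, 2010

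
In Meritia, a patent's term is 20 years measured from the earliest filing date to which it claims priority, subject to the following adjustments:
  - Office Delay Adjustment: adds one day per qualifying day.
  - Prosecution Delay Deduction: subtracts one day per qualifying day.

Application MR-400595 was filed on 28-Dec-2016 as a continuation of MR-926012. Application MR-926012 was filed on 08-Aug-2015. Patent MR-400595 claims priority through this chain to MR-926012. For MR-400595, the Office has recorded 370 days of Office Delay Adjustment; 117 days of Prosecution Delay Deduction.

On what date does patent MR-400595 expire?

April 17, 2036

Earliest priority filing: 8 August 2015.
Base term: 8 August 2015 + 20 years → 8 August 2035.
Office Delay Adjustment: +370 days → 12 August 2036.
Prosecution Delay Deduction: −117 days → 17 April 2036.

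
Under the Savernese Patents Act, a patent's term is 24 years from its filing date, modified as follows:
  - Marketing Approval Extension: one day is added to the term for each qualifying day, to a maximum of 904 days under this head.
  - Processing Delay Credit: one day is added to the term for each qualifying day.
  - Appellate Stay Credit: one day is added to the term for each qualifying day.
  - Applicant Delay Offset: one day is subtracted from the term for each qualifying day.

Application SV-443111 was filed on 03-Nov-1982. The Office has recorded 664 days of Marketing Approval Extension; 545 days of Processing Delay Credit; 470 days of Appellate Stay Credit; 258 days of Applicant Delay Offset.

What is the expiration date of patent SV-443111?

2010-09-24

Base term: filing date + 24 years → 3 November 2006.
Marketing Approval Extension: 664 days (within the 904-day cap) → +664 days → 28 August 2008.
Processing Delay Credit: +545 days → 24 February 2010.
Appellate Stay Credit: +470 days → 9 June 2011.
Applicant Delay Offset: −258 days → 24 September 2010.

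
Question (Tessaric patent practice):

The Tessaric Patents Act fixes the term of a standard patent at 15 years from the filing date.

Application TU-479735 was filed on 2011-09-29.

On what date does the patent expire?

Filing date + 15 years → 29 September 2026.

September 29, 2026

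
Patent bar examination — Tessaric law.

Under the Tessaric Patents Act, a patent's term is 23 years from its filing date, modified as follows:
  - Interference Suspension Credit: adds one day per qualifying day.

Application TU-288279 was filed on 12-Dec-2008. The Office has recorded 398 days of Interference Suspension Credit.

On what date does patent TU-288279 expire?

January 13, 2033

Base term: filing date + 23 years → 12 December 2031.
Interference Suspension Credit: +398 days → 13 January 2033.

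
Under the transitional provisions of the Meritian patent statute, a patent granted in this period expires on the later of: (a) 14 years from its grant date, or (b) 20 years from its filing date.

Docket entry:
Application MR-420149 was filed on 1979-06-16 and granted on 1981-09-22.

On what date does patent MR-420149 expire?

1999-06-16

(a) grant + 14 years → 22 September 1995.
(b) filing + 20 years → 16 June 1999.
Later of the two: 16 June 1999.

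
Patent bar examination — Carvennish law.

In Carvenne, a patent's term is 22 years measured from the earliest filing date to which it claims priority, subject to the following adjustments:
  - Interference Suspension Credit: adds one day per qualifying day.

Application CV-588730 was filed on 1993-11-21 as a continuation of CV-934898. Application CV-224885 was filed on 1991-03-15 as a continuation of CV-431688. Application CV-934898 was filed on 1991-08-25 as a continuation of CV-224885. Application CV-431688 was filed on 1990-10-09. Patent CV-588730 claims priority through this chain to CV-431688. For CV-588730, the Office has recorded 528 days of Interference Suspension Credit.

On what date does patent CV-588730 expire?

2014-03-21

Earliest priority filing: 9 October 1990.
Base term: 9 October 1990 + 22 years → 9 October 2012.
Interference Suspension Credit: +528 days → 21 March 2014.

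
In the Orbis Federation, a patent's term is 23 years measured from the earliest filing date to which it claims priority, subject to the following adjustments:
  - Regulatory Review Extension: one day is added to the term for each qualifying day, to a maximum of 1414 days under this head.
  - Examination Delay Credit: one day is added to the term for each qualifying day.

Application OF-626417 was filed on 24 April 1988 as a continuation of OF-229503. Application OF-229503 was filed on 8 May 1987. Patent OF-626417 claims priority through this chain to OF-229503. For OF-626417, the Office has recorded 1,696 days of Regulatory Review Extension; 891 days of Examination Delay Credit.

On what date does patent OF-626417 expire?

2016-08-29

Earliest priority filing: 8 May 1987.
Base term: 8 May 1987 + 23 years → 8 May 2010.
Regulatory Review Extension: 1696 days claimed exceeds the 1414-day cap, so +1414 days → 22 March 2014.
Examination Delay Credit: +891 days → 29 August 2016.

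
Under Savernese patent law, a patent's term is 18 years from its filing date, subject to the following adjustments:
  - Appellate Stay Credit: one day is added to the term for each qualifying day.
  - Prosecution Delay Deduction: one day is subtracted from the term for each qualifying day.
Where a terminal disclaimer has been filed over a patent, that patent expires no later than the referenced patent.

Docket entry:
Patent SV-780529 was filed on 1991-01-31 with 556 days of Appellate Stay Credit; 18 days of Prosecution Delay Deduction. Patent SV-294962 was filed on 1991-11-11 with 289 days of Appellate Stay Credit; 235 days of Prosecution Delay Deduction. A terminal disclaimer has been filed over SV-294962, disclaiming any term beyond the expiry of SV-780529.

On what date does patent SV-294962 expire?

Natural term of SV-294962:
  Base: filing + 18 years → 11 November 2009.
  Appellate Stay Credit: +289 days → 27 August 2010.
  Prosecution Delay Deduction: −235 days → 4 January 2010.
Expiry of referenced patent SV-780529:
  Base: filing + 18 years → 31 January 2009.
  Appellate Stay Credit: +556 days → 10 August 2010.
  Prosecution Delay Deduction: −18 days → 23 July 2010.
Terminal disclaimer: SV-294962 expires on the earlier of 4 January 2010 and 23 July 2010.

2010-01-04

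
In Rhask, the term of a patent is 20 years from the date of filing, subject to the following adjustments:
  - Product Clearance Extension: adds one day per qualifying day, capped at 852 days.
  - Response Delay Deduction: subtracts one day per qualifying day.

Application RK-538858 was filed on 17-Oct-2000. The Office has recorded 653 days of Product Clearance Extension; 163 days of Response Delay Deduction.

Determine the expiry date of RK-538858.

Base term: filing date + 20 years → 17 October 2020.
Product Clearance Extension: 653 days (within the 852-day cap) → +653 days → 1 August 2022.
Response Delay Deduction: −163 days → 19 February 2022.

February 19, 2022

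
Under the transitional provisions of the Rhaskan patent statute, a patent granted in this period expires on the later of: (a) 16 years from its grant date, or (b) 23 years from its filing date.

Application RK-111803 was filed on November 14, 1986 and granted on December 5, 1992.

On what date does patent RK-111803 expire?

2009-11-14

(a) grant + 16 years → 5 December 2008.
(b) filing + 23 years → 14 November 2009.
Later of the two: 14 November 2009.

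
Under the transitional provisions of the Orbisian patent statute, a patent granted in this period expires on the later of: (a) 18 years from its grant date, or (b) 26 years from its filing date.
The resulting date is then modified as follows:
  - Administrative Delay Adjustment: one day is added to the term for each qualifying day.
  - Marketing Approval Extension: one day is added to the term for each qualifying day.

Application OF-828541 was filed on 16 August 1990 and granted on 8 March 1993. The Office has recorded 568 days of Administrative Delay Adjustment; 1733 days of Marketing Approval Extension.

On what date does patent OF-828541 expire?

(a) grant + 18 years → 8 March 2011.
(b) filing + 26 years → 16 August 2016.
Later of the two: 16 August 2016.
Administrative Delay Adjustment: +568 days → 7 March 2018.
Marketing Approval Extension: +1733 days → 4 December 2022.

December 4, 2022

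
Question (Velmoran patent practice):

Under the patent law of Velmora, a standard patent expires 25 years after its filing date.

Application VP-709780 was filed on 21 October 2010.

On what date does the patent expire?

October 21, 2035

Filing date + 25 years → 21 October 2035.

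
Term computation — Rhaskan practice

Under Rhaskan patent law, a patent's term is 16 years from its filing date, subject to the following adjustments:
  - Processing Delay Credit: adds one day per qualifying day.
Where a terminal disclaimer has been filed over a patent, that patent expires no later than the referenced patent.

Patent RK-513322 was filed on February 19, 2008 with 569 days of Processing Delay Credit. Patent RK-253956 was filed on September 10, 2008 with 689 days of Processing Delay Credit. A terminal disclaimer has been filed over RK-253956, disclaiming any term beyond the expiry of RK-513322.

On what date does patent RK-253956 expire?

September 10, 2025

Natural term of RK-253956:
  Base: filing + 16 years → 10 September 2024.
  Processing Delay Credit: +689 days → 31 July 2026.
Expiry of referenced patent RK-513322:
  Base: filing + 16 years → 19 February 2024.
  Processing Delay Credit: +569 days → 10 September 2025.
Terminal disclaimer: RK-253956 expires on the earlier of 31 July 2026 and 10 September 2025.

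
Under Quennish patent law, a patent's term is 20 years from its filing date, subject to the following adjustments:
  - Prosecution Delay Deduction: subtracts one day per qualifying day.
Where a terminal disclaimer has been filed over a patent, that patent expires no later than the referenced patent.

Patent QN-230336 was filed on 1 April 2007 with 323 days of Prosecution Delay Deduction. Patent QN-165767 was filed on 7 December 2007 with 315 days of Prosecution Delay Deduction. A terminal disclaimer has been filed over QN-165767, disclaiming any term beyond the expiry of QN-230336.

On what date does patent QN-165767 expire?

Natural term of QN-165767:
  Base: filing + 20 years → 7 December 2027.
  Prosecution Delay Deduction: −315 days → 26 January 2027.
Expiry of referenced patent QN-230336:
  Base: filing + 20 years → 1 April 2027.
  Prosecution Delay Deduction: −323 days → 13 May 2026.
Terminal disclaimer: QN-165767 expires on the earlier of 26 January 2027 and 13 May 2026.

May 13, 2026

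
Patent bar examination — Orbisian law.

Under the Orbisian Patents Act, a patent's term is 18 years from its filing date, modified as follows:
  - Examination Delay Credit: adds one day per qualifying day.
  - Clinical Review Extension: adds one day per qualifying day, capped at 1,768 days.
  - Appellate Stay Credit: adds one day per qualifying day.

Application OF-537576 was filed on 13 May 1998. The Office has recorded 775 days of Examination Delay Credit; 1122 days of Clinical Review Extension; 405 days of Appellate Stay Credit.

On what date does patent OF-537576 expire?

Base term: filing date + 18 years → 13 May 2016.
Examination Delay Credit: +775 days → 27 June 2018.
Clinical Review Extension: 1122 days (within the 1768-day cap) → +1122 days → 23 July 2021.
Appellate Stay Credit: +405 days → 1 September 2022.

September 1, 2022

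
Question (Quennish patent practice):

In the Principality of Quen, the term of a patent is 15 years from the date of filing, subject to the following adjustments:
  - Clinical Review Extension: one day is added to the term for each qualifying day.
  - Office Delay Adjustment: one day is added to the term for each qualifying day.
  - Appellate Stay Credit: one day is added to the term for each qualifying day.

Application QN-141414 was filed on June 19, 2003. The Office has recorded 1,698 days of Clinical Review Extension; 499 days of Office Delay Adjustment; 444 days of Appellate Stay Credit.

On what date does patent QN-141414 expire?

2025-09-11

Base term: filing date + 15 years → 19 June 2018.
Clinical Review Extension: +1698 days → 11 February 2023.
Office Delay Adjustment: +499 days → 24 June 2024.
Appellate Stay Credit: +444 days → 11 September 2025.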